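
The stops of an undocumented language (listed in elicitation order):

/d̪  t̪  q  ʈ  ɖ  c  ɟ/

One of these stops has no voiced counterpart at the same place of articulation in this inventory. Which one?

/q/

Dental: /t̪/ ~ /d̪/
Retroflex: /ʈ/ ~ /ɖ/
Palatal: /c/ ~ /ɟ/
Uvular: only /q/ (voiceless); no voiced partner.
So /q/ is the unpaired segment.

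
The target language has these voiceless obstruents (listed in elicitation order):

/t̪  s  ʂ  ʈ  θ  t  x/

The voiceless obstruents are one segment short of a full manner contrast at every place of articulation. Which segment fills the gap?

place of articulation  stop      fricative
dental            t̪        θ       
alveolar          t         s       
retroflex         ʈ         ʂ       
velar             —         x       
The velar row has no stop member, so the gap is the velar stop /k/.

/k/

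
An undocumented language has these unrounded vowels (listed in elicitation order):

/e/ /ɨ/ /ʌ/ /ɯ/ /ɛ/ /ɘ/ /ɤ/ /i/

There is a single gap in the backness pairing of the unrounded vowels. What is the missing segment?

height            front     central   back    
high              i         ɨ         ɯ       
high-mid          e         ɘ         ɤ       
low-mid           ɛ         —         ʌ       
The low-mid row has no central member, so the gap is the low-mid central unrounded vowel /ɜ/.

/ɜ/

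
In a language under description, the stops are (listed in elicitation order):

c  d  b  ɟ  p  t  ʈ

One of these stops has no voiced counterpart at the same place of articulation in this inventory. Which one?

Bilabial: /p/ ~ /b/
Alveolar: /t/ ~ /d/
Palatal: /c/ ~ /ɟ/
Retroflex: only /ʈ/ (voiceless); no voiced partner.
So /ʈ/ is the unpaired segment.

/ʈ/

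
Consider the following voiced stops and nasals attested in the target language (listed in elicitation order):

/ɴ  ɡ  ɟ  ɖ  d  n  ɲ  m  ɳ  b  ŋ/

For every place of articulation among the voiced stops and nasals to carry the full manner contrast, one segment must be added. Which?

Oral stop: /b/ (bilabial), /d/ (alveolar), /ɖ/ (retroflex), /ɟ/ (palatal), /ɡ/ (velar).
Nasal: /m/ (bilabial), /n/ (alveolar), /ɳ/ (retroflex), /ɲ/ (palatal), /ŋ/ (velar), /ɴ/ (uvular).
The uvular row has no oral stop member, so the gap is the uvular oral stop /ɢ/.

/ɢ/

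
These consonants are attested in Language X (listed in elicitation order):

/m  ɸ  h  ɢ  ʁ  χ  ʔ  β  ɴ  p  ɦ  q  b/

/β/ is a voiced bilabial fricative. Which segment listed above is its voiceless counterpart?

/ɸ/

The voiceless counterpart is a voiceless bilabial fricative — in this inventory, /ɸ/.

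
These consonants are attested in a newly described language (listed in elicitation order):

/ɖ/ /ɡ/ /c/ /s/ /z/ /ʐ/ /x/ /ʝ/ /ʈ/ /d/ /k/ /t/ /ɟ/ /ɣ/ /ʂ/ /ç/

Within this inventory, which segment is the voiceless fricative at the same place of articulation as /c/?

/ç/

/c/ is a voiceless palatal stop.
The voiceless fricative at the same place is a voiceless palatal fricative — in this inventory, /ç/.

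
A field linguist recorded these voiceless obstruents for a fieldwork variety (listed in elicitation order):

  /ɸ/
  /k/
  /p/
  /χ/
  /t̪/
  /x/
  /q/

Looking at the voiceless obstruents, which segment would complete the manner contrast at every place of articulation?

place of articulation  stop      fricative
bilabial          p         ɸ       
dental            t̪        —       
velar             k         x       
uvular            q         χ       
The dental row has no fricative member, so the gap is the dental fricative /θ/.

/θ/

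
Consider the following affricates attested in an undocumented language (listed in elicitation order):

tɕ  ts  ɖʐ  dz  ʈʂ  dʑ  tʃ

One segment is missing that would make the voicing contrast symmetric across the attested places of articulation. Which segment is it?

Voiceless: /ts/ (alveolar), /tʃ/ (postalveolar), /ʈʂ/ (retroflex), /tɕ/ (alveolo-palatal).
Voiced: /dz/ (alveolar), /ɖʐ/ (retroflex), /dʑ/ (alveolo-palatal).
The postalveolar row has no voiced member, so the gap is the voiced postalveolar affricate /dʒ/.

/dʒ/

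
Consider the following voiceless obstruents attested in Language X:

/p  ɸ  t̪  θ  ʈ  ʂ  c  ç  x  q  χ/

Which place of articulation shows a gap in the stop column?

bilabial: stop /p/, fricative /ɸ/.
dental: stop /t̪/, fricative /θ/.
retroflex: stop /ʈ/, fricative /ʂ/.
palatal: stop /c/, fricative /ç/.
velar: stop —, fricative /x/.
uvular: stop /q/, fricative /χ/.
Every place of articulation has a stop member except velar, where /k/ would be expected.

velar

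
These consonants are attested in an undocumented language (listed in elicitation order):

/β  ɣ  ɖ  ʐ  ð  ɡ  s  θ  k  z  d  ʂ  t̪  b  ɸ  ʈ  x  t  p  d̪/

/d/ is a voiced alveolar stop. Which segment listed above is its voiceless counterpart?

The voiceless counterpart is a voiceless alveolar stop — in this inventory, /t/.

/t/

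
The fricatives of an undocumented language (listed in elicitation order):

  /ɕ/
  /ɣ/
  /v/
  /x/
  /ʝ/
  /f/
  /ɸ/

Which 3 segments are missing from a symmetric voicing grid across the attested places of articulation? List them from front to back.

place of articulation  voiceless  voiced  
bilabial          ɸ         —       
labiodental       f         v       
alveolo-palatal   ɕ         —       
palatal           —         ʝ       
velar             x         ɣ       
Gaps, from front to back: bilabial lacks voiced (/β/); alveolo-palatal lacks voiced (/ʑ/); palatal lacks voiceless (/ç/).

/β/, /ʑ/, /ç/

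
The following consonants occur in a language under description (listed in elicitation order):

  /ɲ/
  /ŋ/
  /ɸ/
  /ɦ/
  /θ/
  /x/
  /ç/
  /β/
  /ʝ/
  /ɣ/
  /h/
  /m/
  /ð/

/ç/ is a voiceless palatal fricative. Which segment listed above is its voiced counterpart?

The voiced counterpart is a voiced palatal fricative — in this inventory, /ʝ/.

/ʝ/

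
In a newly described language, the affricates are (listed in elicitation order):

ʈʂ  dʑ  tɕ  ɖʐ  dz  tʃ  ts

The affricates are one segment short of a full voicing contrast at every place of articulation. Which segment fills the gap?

/dʒ/

Voiceless: /ts/ (alveolar), /tʃ/ (postalveolar), /ʈʂ/ (retroflex), /tɕ/ (alveolo-palatal).
Voiced: /dz/ (alveolar), /ɖʐ/ (retroflex), /dʑ/ (alveolo-palatal).
The postalveolar row has no voiced member, so the gap is the voiced postalveolar affricate /dʒ/.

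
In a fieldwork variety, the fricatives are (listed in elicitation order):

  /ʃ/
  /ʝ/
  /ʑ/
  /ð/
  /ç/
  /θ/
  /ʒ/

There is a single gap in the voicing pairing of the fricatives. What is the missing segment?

Voiceless: /θ/ (dental), /ʃ/ (postalveolar), /ç/ (palatal).
Voiced: /ð/ (dental), /ʒ/ (postalveolar), /ʑ/ (alveolo-palatal), /ʝ/ (palatal).
The alveolo-palatal row has no voiceless member, so the gap is the voiceless alveolo-palatal fricative /ɕ/.

/ɕ/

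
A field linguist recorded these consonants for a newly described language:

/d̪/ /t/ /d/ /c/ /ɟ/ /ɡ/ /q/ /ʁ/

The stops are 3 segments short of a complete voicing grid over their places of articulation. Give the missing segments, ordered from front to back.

/t̪/, /k/, /ɢ/

place of articulation  voiceless  voiced  
dental            —         d̪      
alveolar          t         d       
palatal           c         ɟ       
velar             —         ɡ       
uvular            q         —       
Gaps, from front to back: dental lacks voiceless (/t̪/); velar lacks voiceless (/k/); uvular lacks voiced (/ɢ/).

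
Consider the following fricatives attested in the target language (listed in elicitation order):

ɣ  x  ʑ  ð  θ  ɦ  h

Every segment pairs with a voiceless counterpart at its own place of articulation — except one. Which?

Dental: /θ/ ~ /ð/
Velar: /x/ ~ /ɣ/
Glottal: /h/ ~ /ɦ/
Alveolo-palatal: only /ʑ/ (voiced); no voiceless partner.
So /ʑ/ is the unpaired segment.

/ʑ/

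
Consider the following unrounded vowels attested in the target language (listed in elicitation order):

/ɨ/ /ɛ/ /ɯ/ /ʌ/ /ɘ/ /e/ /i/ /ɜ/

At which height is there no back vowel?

high: front /i/, central /ɨ/, back /ɯ/.
high-mid: front /e/, central /ɘ/, back —.
low-mid: front /ɛ/, central /ɜ/, back /ʌ/.
Every height has a back member except high-mid, where /ɤ/ would be expected.

high-mid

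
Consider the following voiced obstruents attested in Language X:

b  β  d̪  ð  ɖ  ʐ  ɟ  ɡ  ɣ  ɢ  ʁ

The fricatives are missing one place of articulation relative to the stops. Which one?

Stop: /b/ (bilabial), /d̪/ (dental), /ɖ/ (retroflex), /ɟ/ (palatal), /ɡ/ (velar), /ɢ/ (uvular).
Fricative: /β/ (bilabial), /ð/ (dental), /ʐ/ (retroflex), /ɣ/ (velar), /ʁ/ (uvular).
Every place of articulation has a fricative member except palatal, where /ʝ/ would be expected.

palatal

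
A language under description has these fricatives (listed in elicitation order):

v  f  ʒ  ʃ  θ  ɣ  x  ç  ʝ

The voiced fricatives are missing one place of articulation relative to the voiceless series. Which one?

dental

place of articulation  voiceless  voiced  
labiodental       f         v       
dental            θ         —       
postalveolar      ʃ         ʒ       
palatal           ç         ʝ       
velar             x         ɣ       
Every place of articulation has a voiced member except dental, where /ð/ would be expected.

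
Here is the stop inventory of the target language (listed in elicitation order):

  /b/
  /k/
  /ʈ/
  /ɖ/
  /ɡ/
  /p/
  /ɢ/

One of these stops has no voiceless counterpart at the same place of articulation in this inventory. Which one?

Bilabial: /p/ ~ /b/
Retroflex: /ʈ/ ~ /ɖ/
Velar: /k/ ~ /ɡ/
Uvular: only /ɢ/ (voiced); no voiceless partner.
So /ɢ/ is the unpaired segment.

/ɢ/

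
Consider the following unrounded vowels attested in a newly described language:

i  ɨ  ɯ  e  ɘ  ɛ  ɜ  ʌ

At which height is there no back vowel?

high-mid

height            front     central   back    
high              i         ɨ         ɯ       
high-mid          e         ɘ         —       
low-mid           ɛ         ɜ         ʌ       
Every height has a back member except high-mid, where /ɤ/ would be expected.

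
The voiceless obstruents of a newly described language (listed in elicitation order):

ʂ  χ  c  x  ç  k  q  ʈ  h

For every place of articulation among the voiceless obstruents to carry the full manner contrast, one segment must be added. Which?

/ʔ/

Stop: /ʈ/ (retroflex), /c/ (palatal), /k/ (velar), /q/ (uvular).
Fricative: /ʂ/ (retroflex), /ç/ (palatal), /x/ (velar), /χ/ (uvular), /h/ (glottal).
The glottal row has no stop member, so the gap is the glottal stop /ʔ/.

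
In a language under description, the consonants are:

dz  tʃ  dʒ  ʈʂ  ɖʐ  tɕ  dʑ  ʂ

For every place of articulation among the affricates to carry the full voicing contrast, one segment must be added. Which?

/ts/

place of articulation  voiceless  voiced  
alveolar          —         dz      
postalveolar      tʃ        dʒ      
retroflex         ʈʂ        ɖʐ      
alveolo-palatal   tɕ        dʑ      
The alveolar row has no voiceless member, so the gap is the voiceless alveolar affricate /ts/.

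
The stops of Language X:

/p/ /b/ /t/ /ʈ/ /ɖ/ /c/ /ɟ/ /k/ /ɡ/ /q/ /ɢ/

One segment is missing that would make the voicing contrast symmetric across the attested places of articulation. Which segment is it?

place of articulation  voiceless  voiced  
bilabial          p         b       
alveolar          t         —       
retroflex         ʈ         ɖ       
palatal           c         ɟ       
velar             k         ɡ       
uvular            q         ɢ       
The alveolar row has no voiced member, so the gap is the voiced alveolar stop /d/.

/d/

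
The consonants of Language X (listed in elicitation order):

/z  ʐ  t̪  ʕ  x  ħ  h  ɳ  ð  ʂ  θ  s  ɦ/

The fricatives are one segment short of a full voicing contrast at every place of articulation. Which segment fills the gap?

Voiceless: /θ/ (dental), /s/ (alveolar), /ʂ/ (retroflex), /x/ (velar), /ħ/ (pharyngeal), /h/ (glottal).
Voiced: /ð/ (dental), /z/ (alveolar), /ʐ/ (retroflex), /ʕ/ (pharyngeal), /ɦ/ (glottal).
The velar row has no voiced member, so the gap is the voiced velar fricative /ɣ/.

/ɣ/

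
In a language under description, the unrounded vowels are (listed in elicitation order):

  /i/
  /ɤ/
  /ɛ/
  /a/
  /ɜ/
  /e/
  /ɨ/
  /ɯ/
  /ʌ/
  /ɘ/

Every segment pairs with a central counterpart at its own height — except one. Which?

High: /i/ ~ /ɨ/ ~ /ɯ/
High-mid: /e/ ~ /ɘ/ ~ /ɤ/
Low-mid: /ɛ/ ~ /ɜ/ ~ /ʌ/
Low: only /a/ (front); no central partner.
So /a/ is the unpaired segment.

/a/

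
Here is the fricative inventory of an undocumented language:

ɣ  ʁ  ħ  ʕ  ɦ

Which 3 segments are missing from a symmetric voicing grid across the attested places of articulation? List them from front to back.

velar: voiceless —, voiced /ɣ/.
uvular: voiceless —, voiced /ʁ/.
pharyngeal: voiceless /ħ/, voiced /ʕ/.
glottal: voiceless —, voiced /ɦ/.
Gaps, from front to back: velar lacks voiceless (/x/); uvular lacks voiceless (/χ/); glottal lacks voiceless (/h/).

/x/, /χ/, /h/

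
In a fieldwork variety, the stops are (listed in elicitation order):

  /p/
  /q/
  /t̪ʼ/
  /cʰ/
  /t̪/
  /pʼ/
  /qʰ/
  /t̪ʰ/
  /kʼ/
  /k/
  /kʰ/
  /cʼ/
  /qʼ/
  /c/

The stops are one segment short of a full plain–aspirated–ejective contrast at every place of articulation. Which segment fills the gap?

Plain: /p/ (bilabial), /t̪/ (dental), /c/ (palatal), /k/ (velar), /q/ (uvular).
Aspirated: /t̪ʰ/ (dental), /cʰ/ (palatal), /kʰ/ (velar), /qʰ/ (uvular).
Ejective: /pʼ/ (bilabial), /t̪ʼ/ (dental), /cʼ/ (palatal), /kʼ/ (velar), /qʼ/ (uvular).
The bilabial row has no aspirated member, so the gap is the aspirated bilabial stop /pʰ/.

/pʰ/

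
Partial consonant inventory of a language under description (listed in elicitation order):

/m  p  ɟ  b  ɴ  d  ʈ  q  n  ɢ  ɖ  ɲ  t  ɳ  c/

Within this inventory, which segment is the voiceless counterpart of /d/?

/d/ is a voiced alveolar stop.
The voiceless counterpart is a voiceless alveolar stop — in this inventory, /t/.

/t/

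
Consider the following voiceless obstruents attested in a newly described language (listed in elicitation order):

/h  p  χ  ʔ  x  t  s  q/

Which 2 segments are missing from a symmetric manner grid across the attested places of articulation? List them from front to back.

/ɸ/, /k/

Stop: /p/ (bilabial), /t/ (alveolar), /q/ (uvular), /ʔ/ (glottal).
Fricative: /s/ (alveolar), /x/ (velar), /χ/ (uvular), /h/ (glottal).
Gaps, from front to back: bilabial lacks fricative (/ɸ/); velar lacks stop (/k/).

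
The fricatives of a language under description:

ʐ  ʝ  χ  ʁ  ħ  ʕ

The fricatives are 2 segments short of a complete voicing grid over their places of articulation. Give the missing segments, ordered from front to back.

/ʂ/, /ç/

retroflex: voiceless —, voiced /ʐ/.
palatal: voiceless —, voiced /ʝ/.
uvular: voiceless /χ/, voiced /ʁ/.
pharyngeal: voiceless /ħ/, voiced /ʕ/.
Gaps, from front to back: retroflex lacks voiceless (/ʂ/); palatal lacks voiceless (/ç/).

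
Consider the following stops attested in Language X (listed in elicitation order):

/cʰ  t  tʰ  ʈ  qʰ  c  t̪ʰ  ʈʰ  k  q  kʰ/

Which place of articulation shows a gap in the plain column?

dental

Plain: /t/ (alveolar), /ʈ/ (retroflex), /c/ (palatal), /k/ (velar), /q/ (uvular).
Aspirated: /t̪ʰ/ (dental), /tʰ/ (alveolar), /ʈʰ/ (retroflex), /cʰ/ (palatal), /kʰ/ (velar), /qʰ/ (uvular).
Every place of articulation has a plain member except dental, where /t̪/ would be expected.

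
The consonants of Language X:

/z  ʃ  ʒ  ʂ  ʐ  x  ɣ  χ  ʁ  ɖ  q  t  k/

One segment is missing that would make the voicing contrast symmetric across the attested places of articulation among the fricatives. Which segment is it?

alveolar: voiceless —, voiced /z/.
postalveolar: voiceless /ʃ/, voiced /ʒ/.
retroflex: voiceless /ʂ/, voiced /ʐ/.
velar: voiceless /x/, voiced /ɣ/.
uvular: voiceless /χ/, voiced /ʁ/.
The alveolar row has no voiceless member, so the gap is the voiceless alveolar fricative /s/.

/s/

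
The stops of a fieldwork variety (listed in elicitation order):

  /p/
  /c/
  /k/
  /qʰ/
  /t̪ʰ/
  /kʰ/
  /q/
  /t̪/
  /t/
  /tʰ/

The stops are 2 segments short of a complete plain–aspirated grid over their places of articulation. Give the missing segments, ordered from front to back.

Plain: /p/ (bilabial), /t̪/ (dental), /t/ (alveolar), /c/ (palatal), /k/ (velar), /q/ (uvular).
Aspirated: /t̪ʰ/ (dental), /tʰ/ (alveolar), /kʰ/ (velar), /qʰ/ (uvular).
Gaps, from front to back: bilabial lacks aspirated (/pʰ/); palatal lacks aspirated (/cʰ/).

/pʰ/, /cʰ/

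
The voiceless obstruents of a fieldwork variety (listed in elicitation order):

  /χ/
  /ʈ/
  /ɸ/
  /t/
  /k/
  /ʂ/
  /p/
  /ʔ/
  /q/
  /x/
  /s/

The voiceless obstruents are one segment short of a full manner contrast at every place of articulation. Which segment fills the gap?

/h/

place of articulation  stop      fricative
bilabial          p         ɸ       
alveolar          t         s       
retroflex         ʈ         ʂ       
velar             k         x       
uvular            q         χ       
glottal           ʔ         —       
The glottal row has no fricative member, so the gap is the glottal fricative /h/.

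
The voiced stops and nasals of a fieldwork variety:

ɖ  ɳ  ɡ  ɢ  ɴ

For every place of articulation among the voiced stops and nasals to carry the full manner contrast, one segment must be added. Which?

/ŋ/

retroflex: oral stop /ɖ/, nasal /ɳ/.
velar: oral stop /ɡ/, nasal —.
uvular: oral stop /ɢ/, nasal /ɴ/.
The velar row has no nasal member, so the gap is the velar nasal /ŋ/.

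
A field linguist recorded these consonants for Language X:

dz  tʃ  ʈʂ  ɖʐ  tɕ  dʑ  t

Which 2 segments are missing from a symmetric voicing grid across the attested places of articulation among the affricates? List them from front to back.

/ts/, /dʒ/

Voiceless: /tʃ/ (postalveolar), /ʈʂ/ (retroflex), /tɕ/ (alveolo-palatal).
Voiced: /dz/ (alveolar), /ɖʐ/ (retroflex), /dʑ/ (alveolo-palatal).
Gaps, from front to back: alveolar lacks voiceless (/ts/); postalveolar lacks voiced (/dʒ/).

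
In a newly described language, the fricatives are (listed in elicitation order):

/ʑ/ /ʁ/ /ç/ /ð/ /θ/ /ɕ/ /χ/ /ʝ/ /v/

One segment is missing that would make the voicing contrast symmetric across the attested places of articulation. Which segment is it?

/f/

labiodental: voiceless —, voiced /v/.
dental: voiceless /θ/, voiced /ð/.
alveolo-palatal: voiceless /ɕ/, voiced /ʑ/.
palatal: voiceless /ç/, voiced /ʝ/.
uvular: voiceless /χ/, voiced /ʁ/.
The labiodental row has no voiceless member, so the gap is the voiceless labiodental fricative /f/.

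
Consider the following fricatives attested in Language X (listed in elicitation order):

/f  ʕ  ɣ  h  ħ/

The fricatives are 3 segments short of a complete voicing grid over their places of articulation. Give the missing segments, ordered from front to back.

/v/, /x/, /ɦ/

labiodental: voiceless /f/, voiced —.
velar: voiceless —, voiced /ɣ/.
pharyngeal: voiceless /ħ/, voiced /ʕ/.
glottal: voiceless /h/, voiced —.
Gaps, from front to back: labiodental lacks voiced (/v/); velar lacks voiceless (/x/); glottal lacks voiced (/ɦ/).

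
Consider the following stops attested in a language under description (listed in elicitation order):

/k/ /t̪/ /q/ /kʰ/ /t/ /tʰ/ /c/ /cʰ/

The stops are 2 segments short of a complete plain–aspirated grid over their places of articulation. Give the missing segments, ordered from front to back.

dental: plain /t̪/, aspirated —.
alveolar: plain /t/, aspirated /tʰ/.
palatal: plain /c/, aspirated /cʰ/.
velar: plain /k/, aspirated /kʰ/.
uvular: plain /q/, aspirated —.
Gaps, from front to back: dental lacks aspirated (/t̪ʰ/); uvular lacks aspirated (/qʰ/).

/t̪ʰ/, /qʰ/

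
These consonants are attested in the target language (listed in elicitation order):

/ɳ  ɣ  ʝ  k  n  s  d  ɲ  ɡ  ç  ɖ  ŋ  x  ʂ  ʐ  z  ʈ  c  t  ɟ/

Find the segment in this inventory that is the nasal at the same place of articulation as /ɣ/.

/ŋ/

/ɣ/ is a voiced velar fricative.
The nasal at the same place is a velar nasal — in this inventory, /ŋ/.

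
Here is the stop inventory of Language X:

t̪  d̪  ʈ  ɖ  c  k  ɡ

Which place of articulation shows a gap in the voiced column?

palatal

Voiceless: /t̪/ (dental), /ʈ/ (retroflex), /c/ (palatal), /k/ (velar).
Voiced: /d̪/ (dental), /ɖ/ (retroflex), /ɡ/ (velar).
Every place of articulation has a voiced member except palatal, where /ɟ/ would be expected.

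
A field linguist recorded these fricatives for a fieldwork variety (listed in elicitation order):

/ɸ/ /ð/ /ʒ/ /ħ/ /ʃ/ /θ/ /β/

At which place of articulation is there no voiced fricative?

pharyngeal

place of articulation  voiceless  voiced  
bilabial          ɸ         β       
dental            θ         ð       
postalveolar      ʃ         ʒ       
pharyngeal        ħ         —       
Every place of articulation has a voiced member except pharyngeal, where /ʕ/ would be expected.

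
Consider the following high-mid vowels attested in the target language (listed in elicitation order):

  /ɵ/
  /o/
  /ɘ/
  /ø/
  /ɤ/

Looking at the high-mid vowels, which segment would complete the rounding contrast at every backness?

front: unrounded —, rounded /ø/.
central: unrounded /ɘ/, rounded /ɵ/.
back: unrounded /ɤ/, rounded /o/.
The front row has no unrounded member, so the gap is the front unrounded vowel /e/.

/e/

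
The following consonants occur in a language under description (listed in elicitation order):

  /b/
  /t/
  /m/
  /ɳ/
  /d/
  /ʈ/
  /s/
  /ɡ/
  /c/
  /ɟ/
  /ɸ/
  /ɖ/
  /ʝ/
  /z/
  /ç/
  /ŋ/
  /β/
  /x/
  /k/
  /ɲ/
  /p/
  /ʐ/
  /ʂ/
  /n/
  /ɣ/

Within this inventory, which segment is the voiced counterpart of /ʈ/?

/ɖ/

/ʈ/ is a voiceless retroflex stop.
The voiced counterpart is a voiced retroflex stop — in this inventory, /ɖ/.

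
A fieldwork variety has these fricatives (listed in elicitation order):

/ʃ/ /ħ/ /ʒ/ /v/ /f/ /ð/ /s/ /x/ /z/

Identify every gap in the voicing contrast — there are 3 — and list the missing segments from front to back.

/θ/, /ɣ/, /ʕ/

Voiceless: /f/ (labiodental), /s/ (alveolar), /ʃ/ (postalveolar), /x/ (velar), /ħ/ (pharyngeal).
Voiced: /v/ (labiodental), /ð/ (dental), /z/ (alveolar), /ʒ/ (postalveolar).
Gaps, from front to back: dental lacks voiceless (/θ/); velar lacks voiced (/ɣ/); pharyngeal lacks voiced (/ʕ/).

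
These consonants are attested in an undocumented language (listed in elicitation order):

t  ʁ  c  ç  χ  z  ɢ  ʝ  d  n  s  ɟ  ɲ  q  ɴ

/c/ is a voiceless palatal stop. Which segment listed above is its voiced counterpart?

/ɟ/

The voiced counterpart is a voiced palatal stop — in this inventory, /ɟ/.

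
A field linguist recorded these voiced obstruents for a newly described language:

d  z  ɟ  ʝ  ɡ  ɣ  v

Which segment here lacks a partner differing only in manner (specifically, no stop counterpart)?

Alveolar: /d/ ~ /z/
Palatal: /ɟ/ ~ /ʝ/
Velar: /ɡ/ ~ /ɣ/
Labiodental: only /v/ (fricative); no stop partner.
So /v/ is the unpaired segment.

/v/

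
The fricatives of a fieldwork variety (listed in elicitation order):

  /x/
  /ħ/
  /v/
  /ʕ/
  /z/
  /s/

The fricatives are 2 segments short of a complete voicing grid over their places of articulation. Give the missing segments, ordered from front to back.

place of articulation  voiceless  voiced  
labiodental       —         v       
alveolar          s         z       
velar             x         —       
pharyngeal        ħ         ʕ       
Gaps, from front to back: labiodental lacks voiceless (/f/); velar lacks voiced (/ɣ/).

/f/, /ɣ/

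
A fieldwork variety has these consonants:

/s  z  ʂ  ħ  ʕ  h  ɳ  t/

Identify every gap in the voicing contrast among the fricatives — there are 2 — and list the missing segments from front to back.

/ʐ/, /ɦ/

alveolar: voiceless /s/, voiced /z/.
retroflex: voiceless /ʂ/, voiced —.
pharyngeal: voiceless /ħ/, voiced /ʕ/.
glottal: voiceless /h/, voiced —.
Gaps, from front to back: retroflex lacks voiced (/ʐ/); glottal lacks voiced (/ɦ/).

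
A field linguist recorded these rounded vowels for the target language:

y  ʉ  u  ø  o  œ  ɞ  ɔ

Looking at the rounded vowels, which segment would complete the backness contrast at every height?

high: front /y/, central /ʉ/, back /u/.
high-mid: front /ø/, central —, back /o/.
low-mid: front /œ/, central /ɞ/, back /ɔ/.
The high-mid row has no central member, so the gap is the high-mid central rounded vowel /ɵ/.

/ɵ/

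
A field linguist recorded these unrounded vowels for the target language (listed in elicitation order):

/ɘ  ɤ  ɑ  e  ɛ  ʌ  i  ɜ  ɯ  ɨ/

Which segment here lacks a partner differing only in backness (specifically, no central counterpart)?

/ɑ/

High: /i/ ~ /ɨ/ ~ /ɯ/
High-mid: /e/ ~ /ɘ/ ~ /ɤ/
Low-mid: /ɛ/ ~ /ɜ/ ~ /ʌ/
Low: only /ɑ/ (back); no central partner.
So /ɑ/ is the unpaired segment.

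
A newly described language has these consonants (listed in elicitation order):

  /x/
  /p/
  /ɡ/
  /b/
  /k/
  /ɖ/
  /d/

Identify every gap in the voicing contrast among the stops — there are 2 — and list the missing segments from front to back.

place of articulation  voiceless  voiced  
bilabial          p         b       
alveolar          —         d       
retroflex         —         ɖ       
velar             k         ɡ       
Gaps, from front to back: alveolar lacks voiceless (/t/); retroflex lacks voiceless (/ʈ/).

/t/, /ʈ/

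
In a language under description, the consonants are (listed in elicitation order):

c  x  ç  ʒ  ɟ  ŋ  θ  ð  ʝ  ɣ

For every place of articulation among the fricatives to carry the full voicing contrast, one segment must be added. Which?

Voiceless: /θ/ (dental), /ç/ (palatal), /x/ (velar).
Voiced: /ð/ (dental), /ʒ/ (postalveolar), /ʝ/ (palatal), /ɣ/ (velar).
The postalveolar row has no voiceless member, so the gap is the voiceless postalveolar fricative /ʃ/.

/ʃ/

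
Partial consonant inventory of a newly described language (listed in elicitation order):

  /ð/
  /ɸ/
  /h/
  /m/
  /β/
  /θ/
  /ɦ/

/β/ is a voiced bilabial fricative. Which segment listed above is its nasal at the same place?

/m/

The nasal at the same place is a bilabial nasal — in this inventory, /m/.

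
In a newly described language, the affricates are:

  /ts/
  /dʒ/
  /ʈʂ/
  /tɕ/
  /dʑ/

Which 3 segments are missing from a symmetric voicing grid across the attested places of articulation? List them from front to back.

/dz/, /tʃ/, /ɖʐ/

place of articulation  voiceless  voiced  
alveolar          ts        —       
postalveolar      —         dʒ      
retroflex         ʈʂ        —       
alveolo-palatal   tɕ        dʑ      
Gaps, from front to back: alveolar lacks voiced (/dz/); postalveolar lacks voiceless (/tʃ/); retroflex lacks voiced (/ɖʐ/).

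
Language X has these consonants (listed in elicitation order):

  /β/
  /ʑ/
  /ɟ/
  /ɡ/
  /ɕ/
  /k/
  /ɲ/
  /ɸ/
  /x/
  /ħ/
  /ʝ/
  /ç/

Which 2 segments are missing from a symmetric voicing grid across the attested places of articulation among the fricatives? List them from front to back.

/ɣ/, /ʕ/

bilabial: voiceless /ɸ/, voiced /β/.
alveolo-palatal: voiceless /ɕ/, voiced /ʑ/.
palatal: voiceless /ç/, voiced /ʝ/.
velar: voiceless /x/, voiced —.
pharyngeal: voiceless /ħ/, voiced —.
Gaps, from front to back: velar lacks voiced (/ɣ/); pharyngeal lacks voiced (/ʕ/).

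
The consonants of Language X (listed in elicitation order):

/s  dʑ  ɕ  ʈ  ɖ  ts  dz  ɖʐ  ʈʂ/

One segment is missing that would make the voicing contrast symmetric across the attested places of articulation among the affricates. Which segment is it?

/tɕ/

place of articulation  voiceless  voiced  
alveolar          ts        dz      
retroflex         ʈʂ        ɖʐ      
alveolo-palatal   —         dʑ      
The alveolo-palatal row has no voiceless member, so the gap is the voiceless alveolo-palatal affricate /tɕ/.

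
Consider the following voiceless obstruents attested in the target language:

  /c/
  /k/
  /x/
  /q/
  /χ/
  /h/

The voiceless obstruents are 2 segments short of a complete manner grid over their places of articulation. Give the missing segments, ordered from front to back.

Stop: /c/ (palatal), /k/ (velar), /q/ (uvular).
Fricative: /x/ (velar), /χ/ (uvular), /h/ (glottal).
Gaps, from front to back: palatal lacks fricative (/ç/); glottal lacks stop (/ʔ/).

/ç/, /ʔ/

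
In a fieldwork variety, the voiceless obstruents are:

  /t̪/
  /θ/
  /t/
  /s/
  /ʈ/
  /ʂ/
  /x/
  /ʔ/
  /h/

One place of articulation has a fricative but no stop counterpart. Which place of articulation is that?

velar

Stop: /t̪/ (dental), /t/ (alveolar), /ʈ/ (retroflex), /ʔ/ (glottal).
Fricative: /θ/ (dental), /s/ (alveolar), /ʂ/ (retroflex), /x/ (velar), /h/ (glottal).
Every place of articulation has a stop member except velar, where /k/ would be expected.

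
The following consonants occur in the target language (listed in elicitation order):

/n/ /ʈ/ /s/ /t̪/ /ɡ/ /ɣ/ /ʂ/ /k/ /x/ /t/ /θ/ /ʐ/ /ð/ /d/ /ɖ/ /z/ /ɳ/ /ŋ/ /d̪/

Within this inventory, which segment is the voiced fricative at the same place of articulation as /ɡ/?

/ɡ/ is a voiced velar stop.
The voiced fricative at the same place is a voiced velar fricative — in this inventory, /ɣ/.

/ɣ/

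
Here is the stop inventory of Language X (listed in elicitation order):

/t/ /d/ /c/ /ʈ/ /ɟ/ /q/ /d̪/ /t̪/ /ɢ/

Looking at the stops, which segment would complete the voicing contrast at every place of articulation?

place of articulation  voiceless  voiced  
dental            t̪        d̪      
alveolar          t         d       
retroflex         ʈ         —       
palatal           c         ɟ       
uvular            q         ɢ       
The retroflex row has no voiced member, so the gap is the voiced retroflex stop /ɖ/.

/ɖ/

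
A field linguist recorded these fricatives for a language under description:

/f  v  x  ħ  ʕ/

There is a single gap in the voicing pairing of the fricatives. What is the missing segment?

/ɣ/

place of articulation  voiceless  voiced  
labiodental       f         v       
velar             x         —       
pharyngeal        ħ         ʕ       
The velar row has no voiced member, so the gap is the voiced velar fricative /ɣ/.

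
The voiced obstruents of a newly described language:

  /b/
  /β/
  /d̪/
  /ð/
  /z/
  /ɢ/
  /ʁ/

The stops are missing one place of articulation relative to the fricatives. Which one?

Stop: /b/ (bilabial), /d̪/ (dental), /ɢ/ (uvular).
Fricative: /β/ (bilabial), /ð/ (dental), /z/ (alveolar), /ʁ/ (uvular).
Every place of articulation has a stop member except alveolar, where /d/ would be expected.

alveolar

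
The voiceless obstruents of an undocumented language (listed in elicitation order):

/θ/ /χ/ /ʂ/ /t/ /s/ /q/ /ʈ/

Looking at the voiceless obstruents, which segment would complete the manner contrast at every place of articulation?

/t̪/

dental: stop —, fricative /θ/.
alveolar: stop /t/, fricative /s/.
retroflex: stop /ʈ/, fricative /ʂ/.
uvular: stop /q/, fricative /χ/.
The dental row has no stop member, so the gap is the dental stop /t̪/.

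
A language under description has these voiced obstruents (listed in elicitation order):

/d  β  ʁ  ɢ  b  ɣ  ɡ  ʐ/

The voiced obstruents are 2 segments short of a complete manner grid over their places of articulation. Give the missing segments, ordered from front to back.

place of articulation  stop      fricative
bilabial          b         β       
alveolar          d         —       
retroflex         —         ʐ       
velar             ɡ         ɣ       
uvular            ɢ         ʁ       
Gaps, from front to back: alveolar lacks fricative (/z/); retroflex lacks stop (/ɖ/).

/z/, /ɖ/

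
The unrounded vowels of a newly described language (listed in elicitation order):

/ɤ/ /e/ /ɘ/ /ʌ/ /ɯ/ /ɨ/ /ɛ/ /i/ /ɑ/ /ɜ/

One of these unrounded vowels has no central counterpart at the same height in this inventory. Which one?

/ɑ/

High: /i/ ~ /ɨ/ ~ /ɯ/
High-mid: /e/ ~ /ɘ/ ~ /ɤ/
Low-mid: /ɛ/ ~ /ɜ/ ~ /ʌ/
Low: only /ɑ/ (back); no central partner.
So /ɑ/ is the unpaired segment.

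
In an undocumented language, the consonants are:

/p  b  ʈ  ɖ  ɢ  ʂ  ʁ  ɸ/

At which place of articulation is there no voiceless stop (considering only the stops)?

bilabial: voiceless /p/, voiced /b/.
retroflex: voiceless /ʈ/, voiced /ɖ/.
uvular: voiceless —, voiced /ɢ/.
Every place of articulation has a voiceless member except uvular, where /q/ would be expected.

uvular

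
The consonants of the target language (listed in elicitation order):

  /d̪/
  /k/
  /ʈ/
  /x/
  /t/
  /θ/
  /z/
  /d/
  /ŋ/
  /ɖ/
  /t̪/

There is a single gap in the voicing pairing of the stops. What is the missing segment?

/ɡ/

dental: voiceless /t̪/, voiced /d̪/.
alveolar: voiceless /t/, voiced /d/.
retroflex: voiceless /ʈ/, voiced /ɖ/.
velar: voiceless /k/, voiced —.
The velar row has no voiced member, so the gap is the voiced velar stop /ɡ/.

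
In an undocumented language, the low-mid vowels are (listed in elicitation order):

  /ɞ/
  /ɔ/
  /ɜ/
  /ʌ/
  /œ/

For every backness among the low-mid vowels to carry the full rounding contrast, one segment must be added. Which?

front: unrounded —, rounded /œ/.
central: unrounded /ɜ/, rounded /ɞ/.
back: unrounded /ʌ/, rounded /ɔ/.
The front row has no unrounded member, so the gap is the front unrounded vowel /ɛ/.

/ɛ/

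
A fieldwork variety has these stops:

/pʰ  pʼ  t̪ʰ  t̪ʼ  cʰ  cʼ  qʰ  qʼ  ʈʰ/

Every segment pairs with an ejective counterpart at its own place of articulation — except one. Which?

/ʈʰ/

Bilabial: /pʰ/ ~ /pʼ/
Dental: /t̪ʰ/ ~ /t̪ʼ/
Palatal: /cʰ/ ~ /cʼ/
Uvular: /qʰ/ ~ /qʼ/
Retroflex: only /ʈʰ/ (aspirated); no ejective partner.
So /ʈʰ/ is the unpaired segment.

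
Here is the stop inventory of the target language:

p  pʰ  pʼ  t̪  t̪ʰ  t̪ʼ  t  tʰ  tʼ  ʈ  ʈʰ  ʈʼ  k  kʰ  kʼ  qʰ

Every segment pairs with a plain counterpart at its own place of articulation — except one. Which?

/qʰ/

Bilabial: /p/ ~ /pʰ/ ~ /pʼ/
Dental: /t̪/ ~ /t̪ʰ/ ~ /t̪ʼ/
Alveolar: /t/ ~ /tʰ/ ~ /tʼ/
Retroflex: /ʈ/ ~ /ʈʰ/ ~ /ʈʼ/
Velar: /k/ ~ /kʰ/ ~ /kʼ/
Uvular: only /qʰ/ (aspirated); no plain partner.
So /qʰ/ is the unpaired segment.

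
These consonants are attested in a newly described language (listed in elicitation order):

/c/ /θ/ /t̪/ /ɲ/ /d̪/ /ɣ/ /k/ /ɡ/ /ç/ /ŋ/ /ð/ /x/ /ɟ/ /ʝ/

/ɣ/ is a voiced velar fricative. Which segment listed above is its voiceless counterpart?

The voiceless counterpart is a voiceless velar fricative — in this inventory, /x/.

/x/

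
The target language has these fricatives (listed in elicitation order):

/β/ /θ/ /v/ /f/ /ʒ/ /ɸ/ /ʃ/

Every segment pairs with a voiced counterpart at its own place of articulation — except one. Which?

/θ/

Bilabial: /ɸ/ ~ /β/
Labiodental: /f/ ~ /v/
Postalveolar: /ʃ/ ~ /ʒ/
Dental: only /θ/ (voiceless); no voiced partner.
So /θ/ is the unpaired segment.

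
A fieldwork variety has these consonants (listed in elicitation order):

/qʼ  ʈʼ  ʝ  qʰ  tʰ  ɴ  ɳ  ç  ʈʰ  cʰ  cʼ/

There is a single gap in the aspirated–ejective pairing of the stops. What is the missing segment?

/tʼ/

Aspirated: /tʰ/ (alveolar), /ʈʰ/ (retroflex), /cʰ/ (palatal), /qʰ/ (uvular).
Ejective: /ʈʼ/ (retroflex), /cʼ/ (palatal), /qʼ/ (uvular).
The alveolar row has no ejective member, so the gap is the ejective alveolar stop /tʼ/.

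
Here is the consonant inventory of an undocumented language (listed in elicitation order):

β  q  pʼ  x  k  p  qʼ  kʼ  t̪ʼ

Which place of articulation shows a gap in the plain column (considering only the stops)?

Plain: /p/ (bilabial), /k/ (velar), /q/ (uvular).
Ejective: /pʼ/ (bilabial), /t̪ʼ/ (dental), /kʼ/ (velar), /qʼ/ (uvular).
Every place of articulation has a plain member except dental, where /t̪/ would be expected.

dental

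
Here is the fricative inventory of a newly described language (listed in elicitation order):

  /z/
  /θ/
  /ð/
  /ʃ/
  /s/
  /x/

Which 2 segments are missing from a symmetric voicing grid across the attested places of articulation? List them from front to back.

/ʒ/, /ɣ/

dental: voiceless /θ/, voiced /ð/.
alveolar: voiceless /s/, voiced /z/.
postalveolar: voiceless /ʃ/, voiced —.
velar: voiceless /x/, voiced —.
Gaps, from front to back: postalveolar lacks voiced (/ʒ/); velar lacks voiced (/ɣ/).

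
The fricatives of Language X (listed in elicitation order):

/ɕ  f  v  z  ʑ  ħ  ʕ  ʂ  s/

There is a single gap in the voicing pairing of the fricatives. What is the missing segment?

/ʐ/

labiodental: voiceless /f/, voiced /v/.
alveolar: voiceless /s/, voiced /z/.
retroflex: voiceless /ʂ/, voiced —.
alveolo-palatal: voiceless /ɕ/, voiced /ʑ/.
pharyngeal: voiceless /ħ/, voiced /ʕ/.
The retroflex row has no voiced member, so the gap is the voiced retroflex fricative /ʐ/.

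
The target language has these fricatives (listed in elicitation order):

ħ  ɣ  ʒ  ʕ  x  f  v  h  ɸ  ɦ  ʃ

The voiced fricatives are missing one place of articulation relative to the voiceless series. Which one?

bilabial

Voiceless: /ɸ/ (bilabial), /f/ (labiodental), /ʃ/ (postalveolar), /x/ (velar), /ħ/ (pharyngeal), /h/ (glottal).
Voiced: /v/ (labiodental), /ʒ/ (postalveolar), /ɣ/ (velar), /ʕ/ (pharyngeal), /ɦ/ (glottal).
Every place of articulation has a voiced member except bilabial, where /β/ would be expected.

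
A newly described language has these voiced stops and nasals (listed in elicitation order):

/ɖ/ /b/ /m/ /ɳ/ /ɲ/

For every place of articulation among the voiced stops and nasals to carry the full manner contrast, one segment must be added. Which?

place of articulation  oral stop  nasal   
bilabial          b         m       
retroflex         ɖ         ɳ       
palatal           —         ɲ       
The palatal row has no oral stop member, so the gap is the palatal oral stop /ɟ/.

/ɟ/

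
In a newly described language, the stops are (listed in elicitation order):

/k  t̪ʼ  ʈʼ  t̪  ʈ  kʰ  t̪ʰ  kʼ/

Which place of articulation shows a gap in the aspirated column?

dental: plain /t̪/, aspirated /t̪ʰ/, ejective /t̪ʼ/.
retroflex: plain /ʈ/, aspirated —, ejective /ʈʼ/.
velar: plain /k/, aspirated /kʰ/, ejective /kʼ/.
Every place of articulation has an aspirated member except retroflex, where /ʈʰ/ would be expected.

retroflex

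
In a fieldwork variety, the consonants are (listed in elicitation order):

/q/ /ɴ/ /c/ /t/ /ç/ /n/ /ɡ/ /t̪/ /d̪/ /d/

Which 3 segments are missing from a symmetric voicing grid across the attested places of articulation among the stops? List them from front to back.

/ɟ/, /k/, /ɢ/

Voiceless: /t̪/ (dental), /t/ (alveolar), /c/ (palatal), /q/ (uvular).
Voiced: /d̪/ (dental), /d/ (alveolar), /ɡ/ (velar).
Gaps, from front to back: palatal lacks voiced (/ɟ/); velar lacks voiceless (/k/); uvular lacks voiced (/ɢ/).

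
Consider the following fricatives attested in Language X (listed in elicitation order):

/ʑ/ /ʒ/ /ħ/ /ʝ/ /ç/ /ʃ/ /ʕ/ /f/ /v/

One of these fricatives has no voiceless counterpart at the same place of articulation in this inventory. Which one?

Labiodental: /f/ ~ /v/
Postalveolar: /ʃ/ ~ /ʒ/
Palatal: /ç/ ~ /ʝ/
Pharyngeal: /ħ/ ~ /ʕ/
Alveolo-palatal: only /ʑ/ (voiced); no voiceless partner.
So /ʑ/ is the unpaired segment.

/ʑ/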